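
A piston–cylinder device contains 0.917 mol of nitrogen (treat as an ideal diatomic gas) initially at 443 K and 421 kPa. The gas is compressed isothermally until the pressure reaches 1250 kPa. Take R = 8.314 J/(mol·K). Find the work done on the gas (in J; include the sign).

V₁ = nRT₁/P₁ = 0.917×8.314×443/421 = 8.02 L.
Isothermal: T stays 443 K; PV = const ⇒ V₂ = 2.70 L, P₂ = 1250 kPa.
W = nRT ln(V₂/V₁) = 0.917×8.314×443×ln(0.337) = -3680 J.
Work done on the gas = −W_by = 3680 J.

3680 J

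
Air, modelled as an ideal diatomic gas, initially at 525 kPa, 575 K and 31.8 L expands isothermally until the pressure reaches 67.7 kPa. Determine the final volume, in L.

Isothermal: T stays 575 K; PV = const ⇒ V₂ = 247 L, P₂ = 67.7 kPa.

247 L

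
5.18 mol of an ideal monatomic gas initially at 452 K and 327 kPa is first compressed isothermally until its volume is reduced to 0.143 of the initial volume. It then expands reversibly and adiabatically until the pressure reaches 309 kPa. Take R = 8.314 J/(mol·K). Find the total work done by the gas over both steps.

-21800 J

V₁ = nRT₁/P₁ = 5.18×8.314×452/327 = 59.5 L.
Step 1 — Isothermal: T stays 452 K; PV = const ⇒ V₂ = 8.51 L, P₂ = 2290 kPa.
ΔU = 0 (ideal gas, T constant).
W = nRT ln(V₂/V₁) = 5.18×8.314×452×ln(0.143) = -37900 J.
Q = ΔU + W = -37900 J.
State after step 1: P = 2290 kPa, V = 8.51 L, T = 452 K.
Step 2 — Adiabatic: T₂/T₁ = (P₂/P₁)^((γ−1)/γ) ⇒ T₂ = 452×(0.135)^0.400 = 203 K; V₂ = 28.3 L.
ΔU = nCvΔT = 5.18×12.5×(203−452) = -16100 J.
Q = 0 for an adiabatic process, so W = −ΔU = 16100 J.
Net over both steps: W = -21800 J, Q = -37900 J, ΔU = -16100 J.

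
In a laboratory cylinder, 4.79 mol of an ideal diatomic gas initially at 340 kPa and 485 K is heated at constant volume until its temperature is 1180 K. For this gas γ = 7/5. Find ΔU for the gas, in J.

V₁ = nRT₁/P₁ = 4.79×8.314×485/340 = 56.8 L.
Isochoric: V stays 56.8 L; P/T = const ⇒ T₂ = 1180 K, P₂ = 827 kPa.
For an ideal gas ΔU = nCvΔT with Cv = (5/2)R = 20.8 J/(mol·K).
ΔU = 4.79×20.8×(1180−485) = 69200 J.

69200 J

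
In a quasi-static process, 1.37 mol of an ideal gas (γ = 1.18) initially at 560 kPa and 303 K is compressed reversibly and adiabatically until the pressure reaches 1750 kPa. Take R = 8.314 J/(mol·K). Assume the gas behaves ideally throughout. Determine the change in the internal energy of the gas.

V₁ = nRT₁/P₁ = 1.37×8.314×303/560 = 6.16 L.
Adiabatic: T₂/T₁ = (P₂/P₁)^((γ−1)/γ) ⇒ T₂ = 303×(3.12)^0.153 = 361 K; V₂ = 2.35 L.
For an ideal gas ΔU = nCvΔT with Cv = R/(γ−1) = 46.2 J/(mol·K).
ΔU = 1.37×46.2×(361−303) = 3640 J.

3640 J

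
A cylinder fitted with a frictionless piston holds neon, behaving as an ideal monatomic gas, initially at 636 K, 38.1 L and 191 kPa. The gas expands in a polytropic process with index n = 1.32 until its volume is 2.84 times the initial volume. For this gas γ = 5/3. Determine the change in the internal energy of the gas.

n = P₁V₁/(RT₁) = 191×38.1/(8.314×636) = 1.38 mol.
Polytropic n=1.32: T₂ = T₁(V₁/V₂)^(n−1) = 636×(0.352)^0.32 = 455 K; P₂ = P₁(V₁/V₂)^n = 48.2 kPa.
For an ideal gas ΔU = nCvΔT with Cv = (3/2)R = 12.5 J/(mol·K).
ΔU = 1.38×12.5×(455−636) = -3100 J.

-3100 J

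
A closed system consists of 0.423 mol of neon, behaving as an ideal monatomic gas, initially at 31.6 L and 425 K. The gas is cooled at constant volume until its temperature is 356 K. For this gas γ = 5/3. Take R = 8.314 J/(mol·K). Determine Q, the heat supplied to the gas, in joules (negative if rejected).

-364 J

P₁ = nRT₁/V₁ = 0.423×8.314×425/31.6 = 47.3 kPa.
Isochoric: V stays 31.6 L; P/T = const ⇒ T₂ = 356 K, P₂ = 39.6 kPa.
W = 0 (no volume change).
ΔU = nCvΔT = 0.423×12.5×(356−425) = -364 J.
Q = ΔU = -364 J.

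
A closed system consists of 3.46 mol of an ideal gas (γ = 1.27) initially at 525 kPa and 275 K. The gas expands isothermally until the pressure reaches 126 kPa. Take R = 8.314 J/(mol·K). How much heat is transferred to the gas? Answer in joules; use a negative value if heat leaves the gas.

11300 J

V₁ = nRT₁/P₁ = 3.46×8.314×275/525 = 15.1 L.
Isothermal: T stays 275 K; PV = const ⇒ V₂ = 62.8 L, P₂ = 126 kPa.
ΔU = 0 (ideal gas, T constant).
W = nRT ln(V₂/V₁) = 3.46×8.314×275×ln(4.17) = 11300 J.
Q = ΔU + W = 11300 J.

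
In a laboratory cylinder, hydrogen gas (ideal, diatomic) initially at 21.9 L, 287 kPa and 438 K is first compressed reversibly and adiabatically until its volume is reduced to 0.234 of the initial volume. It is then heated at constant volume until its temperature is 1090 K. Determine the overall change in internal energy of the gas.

23400 J

n = P₁V₁/(RT₁) = 287×21.9/(8.314×438) = 1.73 mol.
Step 1 — Adiabatic: TV^(γ−1) = const ⇒ T₂ = 438×(4.27)^0.400 = 783 K; PV^γ = const ⇒ P₂ = 2190 kPa.
ΔU = nCvΔT = 1.73×20.8×(783−438) = 12400 J.
Q = 0 for an adiabatic process, so W = −ΔU = -12400 J.
State after step 1: P = 2190 kPa, V = 5.12 L, T = 783 K.
Step 2 — Isochoric: V stays 5.12 L; P/T = const ⇒ T₂ = 1090 K, P₂ = 3050 kPa.
W = 0 (no volume change).
ΔU = nCvΔT = 1.73×20.8×(1090−783) = 11000 J.
Q = ΔU = 11000 J.
Net over both steps: W = -12400 J, Q = 11000 J, ΔU = 23400 J.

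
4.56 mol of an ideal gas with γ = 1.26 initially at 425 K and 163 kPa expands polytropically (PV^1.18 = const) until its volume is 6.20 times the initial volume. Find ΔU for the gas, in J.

-17300 J

V₁ = nRT₁/P₁ = 4.56×8.314×425/163 = 98.8 L.
Polytropic n=1.18: T₂ = T₁(V₁/V₂)^(n−1) = 425×(0.161)^0.18 = 306 K; P₂ = P₁(V₁/V₂)^n = 18.9 kPa.
For an ideal gas ΔU = nCvΔT with Cv = R/(γ−1) = 32.0 J/(mol·K).
ΔU = 4.56×32.0×(306−425) = -17300 J.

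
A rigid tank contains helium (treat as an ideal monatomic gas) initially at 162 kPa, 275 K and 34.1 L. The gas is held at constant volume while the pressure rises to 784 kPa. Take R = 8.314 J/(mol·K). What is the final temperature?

Isochoric: V stays 34.1 L; P/T = const ⇒ T₂ = 1330 K, P₂ = 784 kPa.

1330 K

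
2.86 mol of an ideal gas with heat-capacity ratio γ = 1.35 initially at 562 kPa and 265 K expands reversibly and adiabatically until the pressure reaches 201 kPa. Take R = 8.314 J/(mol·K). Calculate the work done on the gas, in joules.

-4210 J

V₁ = nRT₁/P₁ = 2.86×8.314×265/562 = 11.2 L.
Adiabatic: T₂/T₁ = (P₂/P₁)^((γ−1)/γ) ⇒ T₂ = 265×(0.358)^0.259 = 203 K; V₂ = 24.0 L.
ΔU = nCvΔT = 2.86×23.8×(203−265) = -4210 J.
Q = 0 for an adiabatic process, so W = −ΔU = 4210 J.
Work done on the gas = −W_by = -4210 J.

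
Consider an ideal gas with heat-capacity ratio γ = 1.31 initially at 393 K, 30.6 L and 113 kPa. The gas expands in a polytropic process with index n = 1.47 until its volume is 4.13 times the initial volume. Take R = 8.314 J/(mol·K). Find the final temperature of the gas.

Polytropic n=1.47: T₂ = T₁(V₁/V₂)^(n−1) = 393×(0.242)^0.47 = 202 K; P₂ = P₁(V₁/V₂)^n = 14.0 kPa.

202 K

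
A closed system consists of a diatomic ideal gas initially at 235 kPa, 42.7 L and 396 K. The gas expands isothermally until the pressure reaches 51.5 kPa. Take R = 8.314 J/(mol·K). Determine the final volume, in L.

Isothermal: T stays 396 K; PV = const ⇒ V₂ = 195 L, P₂ = 51.5 kPa.

195 L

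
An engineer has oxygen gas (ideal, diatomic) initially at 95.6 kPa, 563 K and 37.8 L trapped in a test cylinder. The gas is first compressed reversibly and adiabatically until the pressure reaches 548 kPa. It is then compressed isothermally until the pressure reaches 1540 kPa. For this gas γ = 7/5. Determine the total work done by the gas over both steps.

-12000 J

n = P₁V₁/(RT₁) = 95.6×37.8/(8.314×563) = 0.772 mol.
Step 1 — Adiabatic: T₂/T₁ = (P₂/P₁)^((γ−1)/γ) ⇒ T₂ = 563×(5.73)^0.286 = 927 K; V₂ = 10.9 L.
ΔU = nCvΔT = 0.772×20.8×(927−563) = 5840 J.
Q = 0 for an adiabatic process, so W = −ΔU = -5840 J.
State after step 1: P = 548 kPa, V = 10.9 L, T = 927 K.
Step 2 — Isothermal: T stays 927 K; PV = const ⇒ V₂ = 3.86 L, P₂ = 1540 kPa.
ΔU = 0 (ideal gas, T constant).
W = nRT ln(V₂/V₁) = 0.772×8.314×927×ln(0.356) = -6150 J.
Q = ΔU + W = -6150 J.
Net over both steps: W = -12000 J, Q = -6150 J, ΔU = 5840 J.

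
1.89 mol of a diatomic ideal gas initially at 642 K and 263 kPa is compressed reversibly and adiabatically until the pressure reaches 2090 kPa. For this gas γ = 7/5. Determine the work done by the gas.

-20400 J

V₁ = nRT₁/P₁ = 1.89×8.314×642/263 = 38.4 L.
Adiabatic: T₂/T₁ = (P₂/P₁)^((γ−1)/γ) ⇒ T₂ = 642×(7.95)^0.286 = 1160 K; V₂ = 8.73 L.
ΔU = nCvΔT = 1.89×20.8×(1160−642) = 20400 J.
Q = 0 for an adiabatic process, so W = −ΔU = -20400 J.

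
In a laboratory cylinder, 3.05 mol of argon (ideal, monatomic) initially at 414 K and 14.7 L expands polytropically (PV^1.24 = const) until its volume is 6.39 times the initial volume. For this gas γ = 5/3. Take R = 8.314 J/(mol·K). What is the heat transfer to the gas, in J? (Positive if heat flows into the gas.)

P₁ = nRT₁/V₁ = 3.05×8.314×414/14.7 = 714 kPa.
Polytropic n=1.24: T₂ = T₁(V₁/V₂)^(n−1) = 414×(0.156)^0.24 = 265 K; P₂ = P₁(V₁/V₂)^n = 71.6 kPa.
W = (P₁V₁−P₂V₂)/(n−1) = (714×14.7−71.6×93.9)/0.24 = 15700 J.
ΔU = nCvΔT = 3.05×12.5×(265−414) = -5660 J.
Q = ΔU + W = 10100 J.

10100 J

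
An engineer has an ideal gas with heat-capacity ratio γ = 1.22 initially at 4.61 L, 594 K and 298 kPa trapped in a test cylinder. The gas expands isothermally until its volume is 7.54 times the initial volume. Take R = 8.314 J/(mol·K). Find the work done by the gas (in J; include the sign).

n = P₁V₁/(RT₁) = 298×4.61/(8.314×594) = 0.278 mol.
Isothermal: T stays 594 K; PV = const ⇒ V₂ = 34.8 L, P₂ = 39.5 kPa.
W = nRT ln(V₂/V₁) = 0.278×8.314×594×ln(7.54) = 2780 J.

2780 J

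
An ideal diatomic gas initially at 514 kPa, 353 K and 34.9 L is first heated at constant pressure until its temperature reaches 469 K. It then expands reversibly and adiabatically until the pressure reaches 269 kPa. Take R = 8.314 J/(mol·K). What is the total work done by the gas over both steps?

16000 J

n = P₁V₁/(RT₁) = 514×34.9/(8.314×353) = 6.11 mol.
Step 1 — Isobaric: P stays 514 kPa; V/T = const ⇒ T₂ = 469 K, V₂ = 46.4 L.
W = PΔV = 514×(46.4−34.9) kPa·L = 5890 J.
ΔU = nCvΔT = 6.11×20.8×(469−353) = 14700 J.
Q = ΔU + W = nCpΔT = 20600 J.
State after step 1: P = 514 kPa, V = 46.4 L, T = 469 K.
Step 2 — Adiabatic: T₂/T₁ = (P₂/P₁)^((γ−1)/γ) ⇒ T₂ = 469×(0.523)^0.286 = 390 K; V₂ = 73.6 L.
ΔU = nCvΔT = 6.11×20.8×(390−469) = -10100 J.
Q = 0 for an adiabatic process, so W = −ΔU = 10100 J.
Net over both steps: W = 16000 J, Q = 20600 J, ΔU = 4670 J.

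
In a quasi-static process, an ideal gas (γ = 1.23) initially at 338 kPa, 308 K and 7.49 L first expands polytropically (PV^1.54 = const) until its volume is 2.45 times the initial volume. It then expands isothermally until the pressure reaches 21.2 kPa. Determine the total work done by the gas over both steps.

3970 J

n = P₁V₁/(RT₁) = 338×7.49/(8.314×308) = 0.989 mol.
Step 1 — Polytropic n=1.54: T₂ = T₁(V₁/V₂)^(n−1) = 308×(0.408)^0.54 = 190 K; P₂ = P₁(V₁/V₂)^n = 85.0 kPa.
W = (P₁V₁−P₂V₂)/(n−1) = (338×7.49−85.0×18.4)/0.54 = 1800 J.
ΔU = nCvΔT = 0.989×36.1×(190−308) = -4220 J.
Q = ΔU + W = -2420 J.
State after step 1: P = 85.0 kPa, V = 18.4 L, T = 190 K.
Step 2 — Isothermal: T stays 190 K; PV = const ⇒ V₂ = 73.6 L, P₂ = 21.2 kPa.
ΔU = 0 (ideal gas, T constant).
W = nRT ln(V₂/V₁) = 0.989×8.314×190×ln(4.01) = 2170 J.
Q = ΔU + W = 2170 J.
Net over both steps: W = 3970 J, Q = -256 J, ΔU = -4220 J.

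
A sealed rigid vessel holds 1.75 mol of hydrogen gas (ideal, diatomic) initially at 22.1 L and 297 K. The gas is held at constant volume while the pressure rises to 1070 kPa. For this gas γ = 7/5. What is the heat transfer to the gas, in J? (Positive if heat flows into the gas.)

P₁ = nRT₁/V₁ = 1.75×8.314×297/22.1 = 196 kPa.
Isochoric: V stays 22.1 L; P/T = const ⇒ T₂ = 1630 K, P₂ = 1070 kPa.
W = 0 (no volume change).
ΔU = nCvΔT = 1.75×20.8×(1630−297) = 48300 J.
Q = ΔU = 48300 J.

48300 J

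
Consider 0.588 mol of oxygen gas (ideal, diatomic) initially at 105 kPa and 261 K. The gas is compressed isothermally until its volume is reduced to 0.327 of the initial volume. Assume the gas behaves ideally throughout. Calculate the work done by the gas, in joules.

V₁ = nRT₁/P₁ = 0.588×8.314×261/105 = 12.2 L.
Isothermal: T stays 261 K; PV = const ⇒ V₂ = 3.97 L, P₂ = 321 kPa.
W = nRT ln(V₂/V₁) = 0.588×8.314×261×ln(0.327) = -1430 J.

-1430 J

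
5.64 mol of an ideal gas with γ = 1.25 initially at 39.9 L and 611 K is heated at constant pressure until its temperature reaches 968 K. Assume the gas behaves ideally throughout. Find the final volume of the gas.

63.2 L

P₁ = nRT₁/V₁ = 5.64×8.314×611/39.9 = 718 kPa.
Isobaric: P stays 718 kPa; V/T = const ⇒ T₂ = 968 K, V₂ = 63.2 L.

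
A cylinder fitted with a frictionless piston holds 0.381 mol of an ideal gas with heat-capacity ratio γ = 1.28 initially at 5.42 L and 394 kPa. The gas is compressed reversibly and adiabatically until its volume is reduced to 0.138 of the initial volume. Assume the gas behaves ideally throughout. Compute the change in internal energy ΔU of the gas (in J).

T₁ = P₁V₁/(nR) = 394×5.42/(0.381×8.314) = 674 K.
Adiabatic: TV^(γ−1) = const ⇒ T₂ = 674×(7.25)^0.280 = 1170 K; PV^γ = const ⇒ P₂ = 4970 kPa.
For an ideal gas ΔU = nCvΔT with Cv = R/(γ−1) = 29.7 J/(mol·K).
ΔU = 0.381×29.7×(1170−674) = 5650 J.

5650 J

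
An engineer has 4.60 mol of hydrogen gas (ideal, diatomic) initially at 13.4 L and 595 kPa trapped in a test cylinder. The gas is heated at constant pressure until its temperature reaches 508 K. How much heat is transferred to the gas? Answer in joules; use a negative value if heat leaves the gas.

T₁ = P₁V₁/(nR) = 595×13.4/(4.60×8.314) = 208 K.
Isobaric: P stays 595 kPa; V/T = const ⇒ T₂ = 508 K, V₂ = 32.7 L.
W = PΔV = 595×(32.7−13.4) kPa·L = 11500 J.
ΔU = nCvΔT = 4.60×20.8×(508−208) = 28600 J.
Q = ΔU + W = nCpΔT = 40100 J.

40100 J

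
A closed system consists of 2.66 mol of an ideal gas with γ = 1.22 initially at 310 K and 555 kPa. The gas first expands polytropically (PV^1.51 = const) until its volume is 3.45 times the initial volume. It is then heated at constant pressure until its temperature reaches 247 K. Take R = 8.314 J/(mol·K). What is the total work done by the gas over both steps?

8110 J

V₁ = nRT₁/P₁ = 2.66×8.314×310/555 = 12.4 L.
Step 1 — Polytropic n=1.51: T₂ = T₁(V₁/V₂)^(n−1) = 310×(0.290)^0.51 = 165 K; P₂ = P₁(V₁/V₂)^n = 85.5 kPa.
W = (P₁V₁−P₂V₂)/(n−1) = (555×12.4−85.5×42.6)/0.51 = 6290 J.
ΔU = nCvΔT = 2.66×37.8×(165−310) = -14600 J.
Q = ΔU + W = -8300 J.
State after step 1: P = 85.5 kPa, V = 42.6 L, T = 165 K.
Step 2 — Isobaric: P stays 85.5 kPa; V/T = const ⇒ T₂ = 247 K, V₂ = 63.9 L.
W = PΔV = 85.5×(63.9−42.6) kPa·L = 1820 J.
ΔU = nCvΔT = 2.66×37.8×(247−165) = 8260 J.
Q = ΔU + W = nCpΔT = 10100 J.
Net over both steps: W = 8110 J, Q = 1780 J, ΔU = -6330 J.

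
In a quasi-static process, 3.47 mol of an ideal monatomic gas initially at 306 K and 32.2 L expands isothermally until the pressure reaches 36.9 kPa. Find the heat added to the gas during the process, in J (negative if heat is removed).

P₁ = nRT₁/V₁ = 3.47×8.314×306/32.2 = 274 kPa.
Isothermal: T stays 306 K; PV = const ⇒ V₂ = 239 L, P₂ = 36.9 kPa.
ΔU = 0 (ideal gas, T constant).
W = nRT ln(V₂/V₁) = 3.47×8.314×306×ln(7.43) = 17700 J.
Q = ΔU + W = 17700 J.

17700 J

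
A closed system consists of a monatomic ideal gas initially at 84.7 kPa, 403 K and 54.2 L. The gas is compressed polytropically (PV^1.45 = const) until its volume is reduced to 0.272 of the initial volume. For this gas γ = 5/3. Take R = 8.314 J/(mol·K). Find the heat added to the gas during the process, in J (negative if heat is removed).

n = P₁V₁/(RT₁) = 84.7×54.2/(8.314×403) = 1.37 mol.
Polytropic n=1.45: T₂ = T₁(V₁/V₂)^(n−1) = 403×(3.68)^0.45 = 724 K; P₂ = P₁(V₁/V₂)^n = 559 kPa.
W = (P₁V₁−P₂V₂)/(n−1) = (84.7×54.2−559×14.7)/0.45 = -8130 J.
ΔU = nCvΔT = 1.37×12.5×(724−403) = 5490 J.
Q = ΔU + W = -2640 J.

-2640 J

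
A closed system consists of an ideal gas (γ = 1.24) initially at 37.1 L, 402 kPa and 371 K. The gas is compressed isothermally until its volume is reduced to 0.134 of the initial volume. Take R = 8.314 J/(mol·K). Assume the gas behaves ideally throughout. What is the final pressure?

Isothermal: T stays 371 K; PV = const ⇒ V₂ = 4.97 L, P₂ = 3000 kPa.

3000 kPa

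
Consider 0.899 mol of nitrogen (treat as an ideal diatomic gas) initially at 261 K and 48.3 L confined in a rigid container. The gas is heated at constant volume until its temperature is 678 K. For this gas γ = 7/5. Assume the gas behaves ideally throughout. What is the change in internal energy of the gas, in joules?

P₁ = nRT₁/V₁ = 0.899×8.314×261/48.3 = 40.4 kPa.
Isochoric: V stays 48.3 L; P/T = const ⇒ T₂ = 678 K, P₂ = 105 kPa.
For an ideal gas ΔU = nCvΔT with Cv = (5/2)R = 20.8 J/(mol·K).
ΔU = 0.899×20.8×(678−261) = 7790 J.

7790 J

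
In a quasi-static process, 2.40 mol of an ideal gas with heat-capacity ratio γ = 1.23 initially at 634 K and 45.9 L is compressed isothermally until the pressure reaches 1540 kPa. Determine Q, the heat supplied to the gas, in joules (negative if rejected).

-21800 J

P₁ = nRT₁/V₁ = 2.40×8.314×634/45.9 = 276 kPa.
Isothermal: T stays 634 K; PV = const ⇒ V₂ = 8.21 L, P₂ = 1540 kPa.
ΔU = 0 (ideal gas, T constant).
W = nRT ln(V₂/V₁) = 2.40×8.314×634×ln(0.179) = -21800 J.
Q = ΔU + W = -21800 J.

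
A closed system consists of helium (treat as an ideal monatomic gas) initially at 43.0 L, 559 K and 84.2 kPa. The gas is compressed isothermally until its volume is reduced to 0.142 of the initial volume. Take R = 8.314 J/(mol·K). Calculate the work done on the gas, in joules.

7070 J

n = P₁V₁/(RT₁) = 84.2×43.0/(8.314×559) = 0.779 mol.
Isothermal: T stays 559 K; PV = const ⇒ V₂ = 6.11 L, P₂ = 593 kPa.
W = nRT ln(V₂/V₁) = 0.779×8.314×559×ln(0.142) = -7070 J.
Work done on the gas = −W_by = 7070 J.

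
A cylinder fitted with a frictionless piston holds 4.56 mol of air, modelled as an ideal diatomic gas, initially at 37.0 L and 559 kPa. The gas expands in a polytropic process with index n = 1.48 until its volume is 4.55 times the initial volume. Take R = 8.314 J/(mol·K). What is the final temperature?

T₁ = P₁V₁/(nR) = 559×37.0/(4.56×8.314) = 546 K.
Polytropic n=1.48: T₂ = T₁(V₁/V₂)^(n−1) = 546×(0.220)^0.48 = 264 K; P₂ = P₁(V₁/V₂)^n = 59.4 kPa.

264 K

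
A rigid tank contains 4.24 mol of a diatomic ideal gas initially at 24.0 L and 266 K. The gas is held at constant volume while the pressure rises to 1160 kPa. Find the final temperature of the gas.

790 K

P₁ = nRT₁/V₁ = 4.24×8.314×266/24.0 = 391 kPa.
Isochoric: V stays 24.0 L; P/T = const ⇒ T₂ = 790 K, P₂ = 1160 kPa.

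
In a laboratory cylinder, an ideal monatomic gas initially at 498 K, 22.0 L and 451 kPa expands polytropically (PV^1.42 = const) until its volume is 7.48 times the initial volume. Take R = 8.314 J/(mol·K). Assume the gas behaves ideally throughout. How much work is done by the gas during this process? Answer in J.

n = P₁V₁/(RT₁) = 451×22.0/(8.314×498) = 2.40 mol.
Polytropic n=1.42: T₂ = T₁(V₁/V₂)^(n−1) = 498×(0.134)^0.42 = 214 K; P₂ = P₁(V₁/V₂)^n = 25.9 kPa.
W = (P₁V₁−P₂V₂)/(n−1) = (451×22.0−25.9×165)/0.42 = 13500 J.

13500 J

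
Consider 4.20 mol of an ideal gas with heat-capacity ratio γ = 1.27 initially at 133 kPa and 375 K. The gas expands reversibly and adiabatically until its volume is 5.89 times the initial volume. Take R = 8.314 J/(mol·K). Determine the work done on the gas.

-18500 J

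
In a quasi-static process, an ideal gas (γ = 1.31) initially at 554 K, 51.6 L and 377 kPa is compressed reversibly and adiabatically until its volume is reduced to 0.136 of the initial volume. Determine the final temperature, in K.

Adiabatic: TV^(γ−1) = const ⇒ T₂ = 554×(7.35)^0.310 = 1030 K; PV^γ = const ⇒ P₂ = 5150 kPa.

1030 K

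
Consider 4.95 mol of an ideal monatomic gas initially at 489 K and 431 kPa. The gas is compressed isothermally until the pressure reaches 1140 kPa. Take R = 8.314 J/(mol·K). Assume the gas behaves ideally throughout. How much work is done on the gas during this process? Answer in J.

19600 J

V₁ = nRT₁/P₁ = 4.95×8.314×489/431 = 46.7 L.
Isothermal: T stays 489 K; PV = const ⇒ V₂ = 17.7 L, P₂ = 1140 kPa.
W = nRT ln(V₂/V₁) = 4.95×8.314×489×ln(0.378) = -19600 J.
Work done on the gas = −W_by = 19600 J.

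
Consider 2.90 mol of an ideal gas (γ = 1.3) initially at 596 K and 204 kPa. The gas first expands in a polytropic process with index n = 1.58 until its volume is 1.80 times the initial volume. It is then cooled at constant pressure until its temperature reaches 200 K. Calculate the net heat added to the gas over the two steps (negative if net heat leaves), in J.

-30100 J

V₁ = nRT₁/P₁ = 2.90×8.314×596/204 = 70.4 L.
Step 1 — Polytropic n=1.58: T₂ = T₁(V₁/V₂)^(n−1) = 596×(0.556)^0.58 = 424 K; P₂ = P₁(V₁/V₂)^n = 80.6 kPa.
W = (P₁V₁−P₂V₂)/(n−1) = (204×70.4−80.6×127)/0.58 = 7160 J.
ΔU = nCvΔT = 2.90×27.7×(424−596) = -13800 J.
Q = ΔU + W = -6680 J.
State after step 1: P = 80.6 kPa, V = 127 L, T = 424 K.
Step 2 — Isobaric: P stays 80.6 kPa; V/T = const ⇒ T₂ = 200 K, V₂ = 59.8 L.
W = PΔV = 80.6×(59.8−127) kPa·L = -5400 J.
ΔU = nCvΔT = 2.90×27.7×(200−424) = -18000 J.
Q = ΔU + W = nCpΔT = -23400 J.
Net over both steps: W = 1760 J, Q = -30100 J, ΔU = -31800 J.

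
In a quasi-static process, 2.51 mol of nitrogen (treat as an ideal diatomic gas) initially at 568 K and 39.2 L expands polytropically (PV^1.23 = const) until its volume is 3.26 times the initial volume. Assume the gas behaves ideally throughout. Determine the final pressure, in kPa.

70.7 kPa

P₁ = nRT₁/V₁ = 2.51×8.314×568/39.2 = 302 kPa.
Polytropic n=1.23: T₂ = T₁(V₁/V₂)^(n−1) = 568×(0.307)^0.23 = 433 K; P₂ = P₁(V₁/V₂)^n = 70.7 kPa.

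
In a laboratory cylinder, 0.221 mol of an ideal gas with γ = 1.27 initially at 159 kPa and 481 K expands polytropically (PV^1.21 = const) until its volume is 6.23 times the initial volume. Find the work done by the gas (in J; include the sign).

V₁ = nRT₁/P₁ = 0.221×8.314×481/159 = 5.56 L.
Polytropic n=1.21: T₂ = T₁(V₁/V₂)^(n−1) = 481×(0.161)^0.21 = 328 K; P₂ = P₁(V₁/V₂)^n = 17.4 kPa.
W = (P₁V₁−P₂V₂)/(n−1) = (159×5.56−17.4×34.6)/0.21 = 1340 J.

1340 J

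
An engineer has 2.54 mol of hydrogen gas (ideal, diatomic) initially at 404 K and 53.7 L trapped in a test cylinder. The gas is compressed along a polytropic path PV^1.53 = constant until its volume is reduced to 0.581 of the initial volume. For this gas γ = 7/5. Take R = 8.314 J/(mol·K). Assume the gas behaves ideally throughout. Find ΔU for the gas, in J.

P₁ = nRT₁/V₁ = 2.54×8.314×404/53.7 = 159 kPa.
Polytropic n=1.53: T₂ = T₁(V₁/V₂)^(n−1) = 404×(1.72)^0.53 = 539 K; P₂ = P₁(V₁/V₂)^n = 365 kPa.
For an ideal gas ΔU = nCvΔT with Cv = (5/2)R = 20.8 J/(mol·K).
ΔU = 2.54×20.8×(539−404) = 7110 J.

7110 J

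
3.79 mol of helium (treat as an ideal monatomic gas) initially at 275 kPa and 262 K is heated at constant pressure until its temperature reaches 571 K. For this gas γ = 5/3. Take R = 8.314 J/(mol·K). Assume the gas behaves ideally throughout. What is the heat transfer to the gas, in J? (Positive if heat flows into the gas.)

V₁ = nRT₁/P₁ = 3.79×8.314×262/275 = 30.0 L.
Isobaric: P stays 275 kPa; V/T = const ⇒ T₂ = 571 K, V₂ = 65.4 L.
W = PΔV = 275×(65.4−30.0) kPa·L = 9740 J.
ΔU = nCvΔT = 3.79×12.5×(571−262) = 14600 J.
Q = ΔU + W = nCpΔT = 24300 J.

24300 J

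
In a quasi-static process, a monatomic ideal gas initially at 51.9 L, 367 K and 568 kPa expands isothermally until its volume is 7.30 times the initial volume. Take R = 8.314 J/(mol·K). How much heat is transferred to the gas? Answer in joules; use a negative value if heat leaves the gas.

58600 J

n = P₁V₁/(RT₁) = 568×51.9/(8.314×367) = 9.66 mol.
Isothermal: T stays 367 K; PV = const ⇒ V₂ = 379 L, P₂ = 77.8 kPa.
ΔU = 0 (ideal gas, T constant).
W = nRT ln(V₂/V₁) = 9.66×8.314×367×ln(7.30) = 58600 J.
Q = ΔU + W = 58600 J.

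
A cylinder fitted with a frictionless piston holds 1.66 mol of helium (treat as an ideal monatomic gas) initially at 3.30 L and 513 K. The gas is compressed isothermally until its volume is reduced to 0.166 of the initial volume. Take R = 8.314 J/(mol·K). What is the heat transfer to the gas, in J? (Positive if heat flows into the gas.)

-12700 J

P₁ = nRT₁/V₁ = 1.66×8.314×513/3.30 = 2150 kPa.
Isothermal: T stays 513 K; PV = const ⇒ V₂ = 0.548 L, P₂ = 12900 kPa.
ΔU = 0 (ideal gas, T constant).
W = nRT ln(V₂/V₁) = 1.66×8.314×513×ln(0.166) = -12700 J.
Q = ΔU + W = -12700 J.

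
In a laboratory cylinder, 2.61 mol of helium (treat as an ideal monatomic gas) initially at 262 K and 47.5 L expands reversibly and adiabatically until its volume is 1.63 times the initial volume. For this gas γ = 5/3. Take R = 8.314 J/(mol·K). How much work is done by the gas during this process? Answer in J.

P₁ = nRT₁/V₁ = 2.61×8.314×262/47.5 = 120 kPa.
Adiabatic: TV^(γ−1) = const ⇒ T₂ = 262×(0.613)^0.667 = 189 K; PV^γ = const ⇒ P₂ = 53.0 kPa.
ΔU = nCvΔT = 2.61×12.5×(189−262) = -2370 J.
Q = 0 for an adiabatic process, so W = −ΔU = 2370 J.

2370 J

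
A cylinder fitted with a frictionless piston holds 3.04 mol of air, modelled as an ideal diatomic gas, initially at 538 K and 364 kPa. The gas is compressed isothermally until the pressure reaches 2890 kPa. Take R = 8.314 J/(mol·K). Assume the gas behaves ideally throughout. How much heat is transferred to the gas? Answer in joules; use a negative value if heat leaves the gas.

-28200 J

V₁ = nRT₁/P₁ = 3.04×8.314×538/364 = 37.4 L.
Isothermal: T stays 538 K; PV = const ⇒ V₂ = 4.71 L, P₂ = 2890 kPa.
ΔU = 0 (ideal gas, T constant).
W = nRT ln(V₂/V₁) = 3.04×8.314×538×ln(0.126) = -28200 J.
Q = ΔU + W = -28200 J.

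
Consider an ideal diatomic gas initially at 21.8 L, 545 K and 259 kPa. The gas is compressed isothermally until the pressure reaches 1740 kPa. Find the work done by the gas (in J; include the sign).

-10800 J

n = P₁V₁/(RT₁) = 259×21.8/(8.314×545) = 1.25 mol.
Isothermal: T stays 545 K; PV = const ⇒ V₂ = 3.24 L, P₂ = 1740 kPa.
W = nRT ln(V₂/V₁) = 1.25×8.314×545×ln(0.149) = -10800 J.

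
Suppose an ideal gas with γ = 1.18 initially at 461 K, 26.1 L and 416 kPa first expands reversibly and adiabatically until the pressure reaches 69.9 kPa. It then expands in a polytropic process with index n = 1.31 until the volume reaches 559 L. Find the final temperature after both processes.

217 K

n = P₁V₁/(RT₁) = 416×26.1/(8.314×461) = 2.83 mol.
Step 1 — Adiabatic: T₂/T₁ = (P₂/P₁)^((γ−1)/γ) ⇒ T₂ = 461×(0.168)^0.153 = 351 K; V₂ = 118 L.
ΔU = nCvΔT = 2.83×46.2×(351−461) = -14400 J.
Q = 0 for an adiabatic process, so W = −ΔU = 14400 J.
State after step 1: P = 69.9 kPa, V = 118 L, T = 351 K.
Step 2 — Polytropic n=1.31: T₂ = T₁(V₁/V₂)^(n−1) = 351×(0.212)^0.31 = 217 K; P₂ = P₁(V₁/V₂)^n = 9.14 kPa.
W = (P₁V₁−P₂V₂)/(n−1) = (69.9×118−9.14×559)/0.31 = 10200 J.
ΔU = nCvΔT = 2.83×46.2×(217−351) = -17600 J.
Q = ΔU + W = -7360 J.
Net over both steps: W = 24600 J, Q = -7360 J, ΔU = -31900 J.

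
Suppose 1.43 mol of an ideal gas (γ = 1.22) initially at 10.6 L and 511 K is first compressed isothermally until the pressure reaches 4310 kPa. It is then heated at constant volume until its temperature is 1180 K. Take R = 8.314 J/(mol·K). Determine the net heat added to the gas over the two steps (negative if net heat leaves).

23900 J

P₁ = nRT₁/V₁ = 1.43×8.314×511/10.6 = 573 kPa.
Step 1 — Isothermal: T stays 511 K; PV = const ⇒ V₂ = 1.41 L, P₂ = 4310 kPa.
ΔU = 0 (ideal gas, T constant).
W = nRT ln(V₂/V₁) = 1.43×8.314×511×ln(0.133) = -12300 J.
Q = ΔU + W = -12300 J.
State after step 1: P = 4310 kPa, V = 1.41 L, T = 511 K.
Step 2 — Isochoric: V stays 1.41 L; P/T = const ⇒ T₂ = 1180 K, P₂ = 9950 kPa.
W = 0 (no volume change).
ΔU = nCvΔT = 1.43×37.8×(1180−511) = 36200 J.
Q = ΔU = 36200 J.
Net over both steps: W = -12300 J, Q = 23900 J, ΔU = 36200 J.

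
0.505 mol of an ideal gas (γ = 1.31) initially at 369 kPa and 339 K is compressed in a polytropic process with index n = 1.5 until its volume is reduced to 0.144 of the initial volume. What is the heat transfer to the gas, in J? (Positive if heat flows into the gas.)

V₁ = nRT₁/P₁ = 0.505×8.314×339/369 = 3.86 L.
Polytropic n=1.5: T₂ = T₁(V₁/V₂)^(n−1) = 339×(6.94)^0.50 = 893 K; P₂ = P₁(V₁/V₂)^n = 6750 kPa.
W = (P₁V₁−P₂V₂)/(n−1) = (369×3.86−6750×0.555)/0.50 = -4650 J.
ΔU = nCvΔT = 0.505×26.8×(893−339) = 7510 J.
Q = ΔU + W = 2850 J.

2850 J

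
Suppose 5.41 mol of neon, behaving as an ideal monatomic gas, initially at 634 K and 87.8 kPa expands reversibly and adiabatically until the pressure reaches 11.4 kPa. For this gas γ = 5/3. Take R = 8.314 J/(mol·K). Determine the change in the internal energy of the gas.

-23900 J

V₁ = nRT₁/P₁ = 5.41×8.314×634/87.8 = 325 L.
Adiabatic: T₂/T₁ = (P₂/P₁)^((γ−1)/γ) ⇒ T₂ = 634×(0.130)^0.400 = 280 K; V₂ = 1110 L.
For an ideal gas ΔU = nCvΔT with Cv = (3/2)R = 12.5 J/(mol·K).
ΔU = 5.41×12.5×(280−634) = -23900 J.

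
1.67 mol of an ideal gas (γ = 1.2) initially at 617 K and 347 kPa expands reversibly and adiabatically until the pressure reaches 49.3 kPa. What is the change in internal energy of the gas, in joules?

V₁ = nRT₁/P₁ = 1.67×8.314×617/347 = 24.7 L.
Adiabatic: T₂/T₁ = (P₂/P₁)^((γ−1)/γ) ⇒ T₂ = 617×(0.142)^0.167 = 446 K; V₂ = 126 L.
For an ideal gas ΔU = nCvΔT with Cv = R/(γ−1) = 41.6 J/(mol·K).
ΔU = 1.67×41.6×(446−617) = -11900 J.

-11900 J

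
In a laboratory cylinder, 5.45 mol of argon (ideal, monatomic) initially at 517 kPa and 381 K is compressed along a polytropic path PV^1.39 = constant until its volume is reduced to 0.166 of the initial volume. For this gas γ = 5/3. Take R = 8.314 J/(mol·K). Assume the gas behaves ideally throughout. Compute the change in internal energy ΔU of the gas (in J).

26300 J

V₁ = nRT₁/P₁ = 5.45×8.314×381/517 = 33.4 L.
Polytropic n=1.39: T₂ = T₁(V₁/V₂)^(n−1) = 381×(6.02)^0.39 = 768 K; P₂ = P₁(V₁/V₂)^n = 6270 kPa.
For an ideal gas ΔU = nCvΔT with Cv = (3/2)R = 12.5 J/(mol·K).
ΔU = 5.45×12.5×(768−381) = 26300 J.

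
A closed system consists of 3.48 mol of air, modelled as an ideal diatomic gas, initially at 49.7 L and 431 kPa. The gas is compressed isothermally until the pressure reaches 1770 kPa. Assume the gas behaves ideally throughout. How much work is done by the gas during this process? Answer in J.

T₁ = P₁V₁/(nR) = 431×49.7/(3.48×8.314) = 740 K.
Isothermal: T stays 740 K; PV = const ⇒ V₂ = 12.1 L, P₂ = 1770 kPa.
W = nRT ln(V₂/V₁) = 3.48×8.314×740×ln(0.244) = -30300 J.

-30300 J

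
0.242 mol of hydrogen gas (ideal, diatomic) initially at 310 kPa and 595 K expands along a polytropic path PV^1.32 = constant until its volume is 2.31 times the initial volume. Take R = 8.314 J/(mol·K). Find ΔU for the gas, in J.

-703 J

V₁ = nRT₁/P₁ = 0.242×8.314×595/310 = 3.86 L.
Polytropic n=1.32: T₂ = T₁(V₁/V₂)^(n−1) = 595×(0.433)^0.32 = 455 K; P₂ = P₁(V₁/V₂)^n = 103 kPa.
For an ideal gas ΔU = nCvΔT with Cv = (5/2)R = 20.8 J/(mol·K).
ΔU = 0.242×20.8×(455−595) = -703 J.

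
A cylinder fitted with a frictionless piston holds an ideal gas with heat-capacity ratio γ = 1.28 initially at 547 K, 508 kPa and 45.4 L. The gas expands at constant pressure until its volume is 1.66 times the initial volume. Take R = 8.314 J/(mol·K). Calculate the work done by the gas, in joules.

15200 J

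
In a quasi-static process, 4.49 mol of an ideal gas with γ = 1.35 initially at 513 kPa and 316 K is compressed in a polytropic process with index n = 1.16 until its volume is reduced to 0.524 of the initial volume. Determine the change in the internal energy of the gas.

3670 J

V₁ = nRT₁/P₁ = 4.49×8.314×316/513 = 23.0 L.
Polytropic n=1.16: T₂ = T₁(V₁/V₂)^(n−1) = 316×(1.91)^0.16 = 350 K; P₂ = P₁(V₁/V₂)^n = 1090 kPa.
For an ideal gas ΔU = nCvΔT with Cv = R/(γ−1) = 23.8 J/(mol·K).
ΔU = 4.49×23.8×(350−316) = 3670 J.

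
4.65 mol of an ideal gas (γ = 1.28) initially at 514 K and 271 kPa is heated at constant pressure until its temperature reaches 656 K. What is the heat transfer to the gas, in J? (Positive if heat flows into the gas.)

25100 J

V₁ = nRT₁/P₁ = 4.65×8.314×514/271 = 73.3 L.
Isobaric: P stays 271 kPa; V/T = const ⇒ T₂ = 656 K, V₂ = 93.6 L.
W = PΔV = 271×(93.6−73.3) kPa·L = 5490 J.
ΔU = nCvΔT = 4.65×29.7×(656−514) = 19600 J.
Q = ΔU + W = nCpΔT = 25100 J.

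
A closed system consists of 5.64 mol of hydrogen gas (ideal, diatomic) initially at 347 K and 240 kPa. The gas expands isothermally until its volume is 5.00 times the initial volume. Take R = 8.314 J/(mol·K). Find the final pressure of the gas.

48.0 kPa

V₁ = nRT₁/P₁ = 5.64×8.314×347/240 = 67.8 L.
Isothermal: T stays 347 K; PV = const ⇒ V₂ = 339 L, P₂ = 48.0 kPa.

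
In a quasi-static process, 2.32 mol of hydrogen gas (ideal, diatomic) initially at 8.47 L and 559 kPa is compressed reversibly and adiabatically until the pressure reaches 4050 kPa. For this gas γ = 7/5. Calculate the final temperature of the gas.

432 K

T₁ = P₁V₁/(nR) = 559×8.47/(2.32×8.314) = 245 K.
Adiabatic: T₂/T₁ = (P₂/P₁)^((γ−1)/γ) ⇒ T₂ = 245×(7.25)^0.286 = 432 K; V₂ = 2.06 L.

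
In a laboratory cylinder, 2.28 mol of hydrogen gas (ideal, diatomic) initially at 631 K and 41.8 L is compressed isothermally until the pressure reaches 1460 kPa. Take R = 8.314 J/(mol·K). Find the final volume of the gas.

P₁ = nRT₁/V₁ = 2.28×8.314×631/41.8 = 286 kPa.
Isothermal: T stays 631 K; PV = const ⇒ V₂ = 8.19 L, P₂ = 1460 kPa.

8.19 L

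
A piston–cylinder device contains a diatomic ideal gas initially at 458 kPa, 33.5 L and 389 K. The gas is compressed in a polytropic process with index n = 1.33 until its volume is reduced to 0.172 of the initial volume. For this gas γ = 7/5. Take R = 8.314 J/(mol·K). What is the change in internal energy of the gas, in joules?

30200 J

n = P₁V₁/(RT₁) = 458×33.5/(8.314×389) = 4.74 mol.
Polytropic n=1.33: T₂ = T₁(V₁/V₂)^(n−1) = 389×(5.81)^0.33 = 695 K; P₂ = P₁(V₁/V₂)^n = 4760 kPa.
For an ideal gas ΔU = nCvΔT with Cv = (5/2)R = 20.8 J/(mol·K).
ΔU = 4.74×20.8×(695−389) = 30200 J.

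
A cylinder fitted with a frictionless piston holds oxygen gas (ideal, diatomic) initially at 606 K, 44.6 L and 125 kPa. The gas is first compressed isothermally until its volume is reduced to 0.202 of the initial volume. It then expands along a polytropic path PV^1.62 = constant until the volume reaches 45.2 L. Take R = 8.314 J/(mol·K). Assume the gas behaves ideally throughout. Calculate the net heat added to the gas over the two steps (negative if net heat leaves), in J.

-12000 J

n = P₁V₁/(RT₁) = 125×44.6/(8.314×606) = 1.11 mol.
Step 1 — Isothermal: T stays 606 K; PV = const ⇒ V₂ = 9.01 L, P₂ = 619 kPa.
ΔU = 0 (ideal gas, T constant).
W = nRT ln(V₂/V₁) = 1.11×8.314×606×ln(0.202) = -8920 J.
Q = ΔU + W = -8920 J.
State after step 1: P = 619 kPa, V = 9.01 L, T = 606 K.
Step 2 — Polytropic n=1.62: T₂ = T₁(V₁/V₂)^(n−1) = 606×(0.199)^0.62 = 223 K; P₂ = P₁(V₁/V₂)^n = 45.4 kPa.
W = (P₁V₁−P₂V₂)/(n−1) = (619×9.01−45.4×45.2)/0.62 = 5680 J.
ΔU = nCvΔT = 1.11×20.8×(223−606) = -8810 J.
Q = ΔU + W = -3130 J.
Net over both steps: W = -3230 J, Q = -12000 J, ΔU = -8810 J.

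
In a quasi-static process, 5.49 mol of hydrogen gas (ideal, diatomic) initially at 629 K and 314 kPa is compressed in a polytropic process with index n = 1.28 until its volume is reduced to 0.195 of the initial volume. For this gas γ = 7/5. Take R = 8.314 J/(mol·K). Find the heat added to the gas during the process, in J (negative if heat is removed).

V₁ = nRT₁/P₁ = 5.49×8.314×629/314 = 91.4 L.
Polytropic n=1.28: T₂ = T₁(V₁/V₂)^(n−1) = 629×(5.13)^0.28 = 994 K; P₂ = P₁(V₁/V₂)^n = 2540 kPa.
W = (P₁V₁−P₂V₂)/(n−1) = (314×91.4−2540×17.8)/0.28 = -59500 J.
ΔU = nCvΔT = 5.49×20.8×(994−629) = 41700 J.
Q = ΔU + W = -17900 J.

-17900 J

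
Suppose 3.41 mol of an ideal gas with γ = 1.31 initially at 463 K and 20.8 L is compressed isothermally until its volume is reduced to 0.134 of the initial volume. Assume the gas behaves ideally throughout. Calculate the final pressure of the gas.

P₁ = nRT₁/V₁ = 3.41×8.314×463/20.8 = 631 kPa.
Isothermal: T stays 463 K; PV = const ⇒ V₂ = 2.79 L, P₂ = 4710 kPa.

4710 kPa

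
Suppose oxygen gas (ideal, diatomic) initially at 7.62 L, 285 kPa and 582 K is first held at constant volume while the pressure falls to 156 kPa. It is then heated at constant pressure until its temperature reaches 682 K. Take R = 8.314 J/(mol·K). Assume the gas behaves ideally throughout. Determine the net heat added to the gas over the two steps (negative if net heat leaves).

n = P₁V₁/(RT₁) = 285×7.62/(8.314×582) = 0.449 mol.
Step 1 — Isochoric: V stays 7.62 L; P/T = const ⇒ T₂ = 319 K, P₂ = 156 kPa.
W = 0 (no volume change).
ΔU = nCvΔT = 0.449×20.8×(319−582) = -2460 J.
Q = ΔU = -2460 J.
State after step 1: P = 156 kPa, V = 7.62 L, T = 319 K.
Step 2 — Isobaric: P stays 156 kPa; V/T = const ⇒ T₂ = 682 K, V₂ = 16.3 L.
W = PΔV = 156×(16.3−7.62) kPa·L = 1360 J.
ΔU = nCvΔT = 0.449×20.8×(682−319) = 3390 J.
Q = ΔU + W = nCpΔT = 4750 J.
Net over both steps: W = 1360 J, Q = 2290 J, ΔU = 933 J.

2290 J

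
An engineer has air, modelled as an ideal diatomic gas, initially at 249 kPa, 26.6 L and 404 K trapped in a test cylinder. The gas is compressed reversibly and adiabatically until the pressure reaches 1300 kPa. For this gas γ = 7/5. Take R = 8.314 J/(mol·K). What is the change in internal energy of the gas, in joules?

9990 J

n = P₁V₁/(RT₁) = 249×26.6/(8.314×404) = 1.97 mol.
Adiabatic: T₂/T₁ = (P₂/P₁)^((γ−1)/γ) ⇒ T₂ = 404×(5.22)^0.286 = 648 K; V₂ = 8.17 L.
For an ideal gas ΔU = nCvΔT with Cv = (5/2)R = 20.8 J/(mol·K).
ΔU = 1.97×20.8×(648−404) = 9990 J.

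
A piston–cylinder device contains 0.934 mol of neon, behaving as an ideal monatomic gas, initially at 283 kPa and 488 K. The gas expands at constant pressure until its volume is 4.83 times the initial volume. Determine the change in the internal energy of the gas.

V₁ = nRT₁/P₁ = 0.934×8.314×488/283 = 13.4 L.
Isobaric: P stays 283 kPa; V/T = const ⇒ T₂ = 2360 K, V₂ = 64.7 L.
For an ideal gas ΔU = nCvΔT with Cv = (3/2)R = 12.5 J/(mol·K).
ΔU = 0.934×12.5×(2360−488) = 21800 J.

21800 J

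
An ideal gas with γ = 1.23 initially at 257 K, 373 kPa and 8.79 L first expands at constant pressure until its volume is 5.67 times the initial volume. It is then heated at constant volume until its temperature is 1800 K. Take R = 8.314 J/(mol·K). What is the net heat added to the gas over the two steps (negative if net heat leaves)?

101000 J

n = P₁V₁/(RT₁) = 373×8.79/(8.314×257) = 1.53 mol.
Step 1 — Isobaric: P stays 373 kPa; V/T = const ⇒ T₂ = 1460 K, V₂ = 49.8 L.
W = PΔV = 373×(49.8−8.79) kPa·L = 15300 J.
ΔU = nCvΔT = 1.53×36.1×(1460−257) = 66600 J.
Q = ΔU + W = nCpΔT = 81900 J.
State after step 1: P = 373 kPa, V = 49.8 L, T = 1460 K.
Step 2 — Isochoric: V stays 49.8 L; P/T = const ⇒ T₂ = 1800 K, P₂ = 461 kPa.
W = 0 (no volume change).
ΔU = nCvΔT = 1.53×36.1×(1800−1460) = 19000 J.
Q = ΔU = 19000 J.
Net over both steps: W = 15300 J, Q = 101000 J, ΔU = 85600 J.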